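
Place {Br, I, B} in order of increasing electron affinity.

B < I < Br

B is in period 2, group 13; Br is in period 4, group 17; I is in period 5, group 17.
EA tends to increase across a period and decrease down a group, though the pattern is less regular than for IE or radius.
These span different periods and groups, so the two trends combine.
I > B: the two effects oppose for this pair; the across-period effect wins (295 vs 27 kJ/mol).
Br > I: Br sits above I in group 17, so the down-group effect alone puts Br higher.
For reference (kJ/mol): B 27, Br 325, I 295.
So from lowest to highest: B < I < Br.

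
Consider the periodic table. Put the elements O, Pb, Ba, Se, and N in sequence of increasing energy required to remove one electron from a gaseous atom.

Ba, Pb, Se, O, N

N is in period 2, group 15; O is in period 2, group 16; Se is in period 4, group 16; Ba is in period 6, group 2; Pb is in period 6, group 14.
First ionization energy rises across a period (greater Z_eff holds electrons more tightly) and falls down a group (valence electrons are farther from the nucleus).
Here both period and group differ, so the two effects have to be weighed against each other.
Pb > Ba: Pb lies to the right of Ba in period 6, so the across-period effect alone puts Pb higher.
Se > Pb: both effects reinforce here, so Se is clearly the higher of the two.
O > Se: O sits above Se in group 16, so the down-group effect alone puts O higher.
N > O: this pair runs against the simple trend — see the exception note.
Note the exception: N has a higher first ionization energy than O, contrary to the simple trend — pairing an electron in O's 2p⁴ costs repulsion energy, so O ionizes more easily than half-filled N (2p³).
Tabulated first ionization energy (kJ/mol): N 1402, O 1314, Se 941, Ba 503, Pb 716.
So from lowest to highest: Ba < Pb < Se < O < N.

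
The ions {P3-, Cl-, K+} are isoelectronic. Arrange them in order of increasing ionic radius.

K+ < Cl- < P3-

All of these have 18 electrons, so size is governed by nuclear charge alone: the more protons, the stronger the pull on the same electron cloud, and the smaller the ion.
Nuclear charges: K+ (Z=19), Cl- (Z=17), P3- (Z=15).
Smallest to largest: K+ < Cl- < P3-.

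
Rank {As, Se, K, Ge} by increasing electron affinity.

K is in period 4, group 1; Ge is in period 4, group 14; As is in period 4, group 15; Se is in period 4, group 16.
Adding an electron releases more energy for atoms nearer the top right (short of the noble gases).
All lie in period 4; the across-period trend (electron affinity increases left to right) applies, with the exception below.
Note the exception: Ge has a higher electron affinity than As, contrary to the simple trend — adding an electron to As's half-filled 4p³ is unfavourable, so Ge (4p²) has the more exothermic EA.
For reference (kJ/mol): K 48, Ge 119, As 78, Se 195.
So from lowest to highest: K < As < Ge < Se.

K < As < Ge < Se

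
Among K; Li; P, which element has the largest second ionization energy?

Li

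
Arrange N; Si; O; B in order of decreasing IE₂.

O > N > B > Si

The second ionization energy removes an electron from the +1 ion. For each element: N⁺ still has 4 valence electrons; Si⁺ still has 3 valence electrons; O⁺ still has 5 valence electrons; B⁺ still has 2 valence electrons.
All are still removing valence electrons, so compare the +1 ions as you would atoms: IE_2 generally rises across a period (higher Z_eff) and falls down a group (larger shell), subject to the usual subshell exceptions.
Valence configurations: N⁺ [He]2s²2p², Si⁺ [Ne]3s²3p¹, O⁺ [He]2s²2p³, B⁺ [He]2s².
Tabulated IE_2 (kJ/mol): N 2856, Si 1577, O 3388, B 2427.
So the second ionization energies run Si < B < N < O.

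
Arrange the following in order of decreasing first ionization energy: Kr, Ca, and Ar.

Ar, Kr, Ca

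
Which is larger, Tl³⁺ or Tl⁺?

Tl⁺

Both ions have Z = 81 protons, but Tl³⁺ has lost more electrons, so its remaining electrons feel a larger effective nuclear charge per electron and are pulled in more tightly.
Higher positive charge → smaller ion, so Tl⁺ > Tl³⁺.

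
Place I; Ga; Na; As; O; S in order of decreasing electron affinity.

I > S > O > As > Na > Ga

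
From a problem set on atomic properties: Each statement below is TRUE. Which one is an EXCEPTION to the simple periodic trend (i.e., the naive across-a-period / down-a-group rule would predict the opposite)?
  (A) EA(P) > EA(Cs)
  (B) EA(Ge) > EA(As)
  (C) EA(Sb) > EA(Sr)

The general trend: electron affinity increases across a period and decreases down a group.
(A) P (period 3, group 15) vs Cs (period 6, group 1): the stated order agrees with the simple trend.
(B) Ge (period 4, group 14) vs As (period 4, group 15): the stated order contradicts the simple trend.
(C) Sb (period 5, group 15) vs Sr (period 5, group 2): the stated order agrees with the simple trend.
The exception is (B): adding an electron to As's half-filled 4p³ is unfavourable, so Ge (4p²) has the more exothermic EA.

(B)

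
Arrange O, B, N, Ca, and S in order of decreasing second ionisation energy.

O > N > B > S > Ca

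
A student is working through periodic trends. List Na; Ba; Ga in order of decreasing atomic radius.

Na is in period 3, group 1; Ga is in period 4, group 13; Ba is in period 6, group 2.
Across a period the added protons contract the valence shell; down a group each new principal shell makes the atom larger.
These span different periods and groups, so the two trends combine.
Na > Ga: the two effects oppose for this pair; the across-period effect wins (155 vs 124 pm).
Ba > Na: period and group pull opposite ways; the down-group shift dominates (196 vs 155 pm).
Tabulated atomic radius (pm): Na 155, Ga 124, Ba 196.
So from largest to smallest: Ba > Na > Ga.

Ba > Na > Ga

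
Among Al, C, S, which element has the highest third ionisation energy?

C

Consider each +2 ion: Al²⁺ still has 1 valence electron; C²⁺ still has 2 valence electrons; S²⁺ still has 4 valence electrons.
All are still removing valence electrons, so compare the +2 ions as you would atoms: IE_3 generally rises across a period (higher Z_eff) and falls down a group (larger shell), subject to the usual subshell exceptions.
Valence configurations: Al²⁺ [Ne]3s¹, C²⁺ [He]2s², S²⁺ [Ne]3s²3p².
Approximate IE_3 values (kJ/mol): Al 2745, C 4620, S 3357.
Putting it together, IE_3: Al < S < C.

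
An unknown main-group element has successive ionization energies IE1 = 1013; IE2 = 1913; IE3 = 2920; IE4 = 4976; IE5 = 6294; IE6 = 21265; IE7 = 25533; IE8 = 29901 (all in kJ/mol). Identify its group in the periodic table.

Group 15

Look for the largest jump between consecutive ionization energies: IE6/IE5 ≈ 3.4, far larger than any earlier ratio.
That jump marks the point where a core electron is being removed. So the atom has 5 valence electrons.
A main-group element with 5 valence electrons is in group 15.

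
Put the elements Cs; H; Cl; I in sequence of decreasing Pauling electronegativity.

H is in period 1, group 1; Cl is in period 3, group 17; I is in period 5, group 17; Cs is in period 6, group 1.
Electronegativity increases across a period and decreases down a group, tracking effective nuclear charge and atomic size.
These span different periods and groups, so the two trends combine.
H > Cs: H sits above Cs in group 1, so the down-group effect alone puts H higher.
I > H: period and group pull opposite ways; the across-period shift dominates (2.66 vs 2.20).
Cl > I: they share group 17; the group trend gives Cl the larger value.
Tabulated electronegativity (Pauling): H 2.20, Cl 3.16, I 2.66, Cs 0.79.
So from highest to lowest: Cl > I > H > Cs.

Cl > I > H > Cs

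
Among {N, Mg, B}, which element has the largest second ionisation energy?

N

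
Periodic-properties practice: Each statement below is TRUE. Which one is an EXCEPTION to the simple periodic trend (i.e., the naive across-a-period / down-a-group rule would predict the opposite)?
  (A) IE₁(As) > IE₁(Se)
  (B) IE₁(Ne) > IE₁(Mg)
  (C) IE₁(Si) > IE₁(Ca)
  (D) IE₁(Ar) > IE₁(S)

(A)

The general trend: first ionization energy increases across a period and decreases down a group.
(A) As (period 4, group 15) vs Se (period 4, group 16): the stated order contradicts the simple trend.
(B) Ne (period 2, group 18) vs Mg (period 3, group 2): the stated order agrees with the simple trend.
(C) Si (period 3, group 14) vs Ca (period 4, group 2): the stated order agrees with the simple trend.
(D) Ar (period 3, group 18) vs S (period 3, group 16): the stated order agrees with the simple trend.
The exception is (A): Se (4p⁴) ionizes more easily than half-filled As (4p³).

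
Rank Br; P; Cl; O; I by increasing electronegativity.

O is in period 2, group 16; P is in period 3, group 15; Cl is in period 3, group 17; Br is in period 4, group 17; I is in period 5, group 17.
Smaller atoms with higher effective nuclear charge are more electronegative.
Here both period and group differ, so the two effects have to be weighed against each other.
I > P: the two effects oppose for this pair; the across-period effect wins (2.66 vs 2.19).
Br > I: Br sits above I in group 17, so the down-group effect alone puts Br higher.
Cl > Br: Cl sits above Br in group 17, so the down-group effect alone puts Cl higher.
O > Cl: the two effects oppose for this pair; the down-group effect wins (3.44 vs 3.16).
Tabulated electronegativity (Pauling): O 3.44, P 2.19, Cl 3.16, Br 2.96, I 2.66.
So from lowest to highest: P < I < Br < Cl < O.

P, I, Br, Cl, O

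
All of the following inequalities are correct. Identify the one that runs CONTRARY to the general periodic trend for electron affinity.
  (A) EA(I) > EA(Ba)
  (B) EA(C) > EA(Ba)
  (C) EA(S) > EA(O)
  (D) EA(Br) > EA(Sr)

(C)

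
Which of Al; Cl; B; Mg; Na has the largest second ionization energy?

Na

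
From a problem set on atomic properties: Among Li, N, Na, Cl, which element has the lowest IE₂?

Cl

The second ionization energy removes an electron from the +1 ion. For each element: Li⁺ is the bare [He] core; N⁺ still has 4 valence electrons; Na⁺ is the bare [Ne] core; Cl⁺ still has 6 valence electrons.
Breaking into a closed-shell core is much more expensive than removing a leftover valence electron — Na and Li have the largest IE_2 here.
Valence configurations: N⁺ [He]2s²2p², Cl⁺ [Ne]3s²3p⁴.
Approximate IE_2 values (kJ/mol): Li 7298, N 2856, Na 4562, Cl 2298.
Hence IE_2: Cl < N < Na < Li.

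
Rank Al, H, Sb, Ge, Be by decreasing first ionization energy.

H is in period 1, group 1; Be is in period 2, group 2; Al is in period 3, group 13; Ge is in period 4, group 14; Sb is in period 5, group 15.
IE₁ increases left→right with effective nuclear charge and decreases top→bottom as the valence shell moves farther out.
A diagonal step moves right (one effect) and down (the opposite effect) at once.
Ge > Al: the two effects oppose for this pair; the across-period effect wins (762 vs 578 kJ/mol).
Sb > Ge: period and group pull opposite ways; the across-period shift dominates (831 vs 762 kJ/mol).
Be > Sb: the two effects oppose for this pair; the down-group effect wins (900 vs 831 kJ/mol).
H > Be: period and group pull opposite ways; the down-group shift dominates (1312 vs 900 kJ/mol).
Approximate values (kJ/mol): H 1312, Be 900, Al 578, Ge 762, Sb 831.
So from highest to lowest: H > Be > Sb > Ge > Al.

H, Be, Sb, Ge, Al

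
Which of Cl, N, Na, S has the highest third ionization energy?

IE_3 is the cost of taking one more electron from the +2 cation: Cl²⁺ still has 5 valence electrons; N²⁺ still has 3 valence electrons; Na²⁺ is already 1 electron into the core; S²⁺ still has 4 valence electrons.
Breaking into a closed-shell core is much more expensive than removing a leftover valence electron — Na has the largest IE_3 here.
Valence configurations: Cl²⁺ [Ne]3s²3p³, N²⁺ [He]2s²2p¹, S²⁺ [Ne]3s²3p².
The numbers (kJ/mol): Cl 3822, N 4578, Na 6910, S 3357.
Overall IE_3 order: S < Cl < N < Na.

Na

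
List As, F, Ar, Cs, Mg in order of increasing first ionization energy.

Cs < Mg < As < Ar < F

First ionization energy rises across a period (greater Z_eff holds electrons more tightly) and falls down a group (valence electrons are farther from the nucleus).
Here both period and group differ, so the two effects have to be weighed against each other.
Mg > Cs: relative to Cs, both the across-period and down-group shifts push Mg's first ionization energy up.
As > Mg: the two effects oppose for this pair; the across-period effect wins (947 vs 738 kJ/mol).
Ar > As: both effects reinforce here, so Ar is clearly the higher of the two.
F > Ar: the two effects oppose for this pair; the down-group effect wins (1681 vs 1521 kJ/mol).
Tabulated first ionization energy (kJ/mol): F 1681, Mg 738, Ar 1521, As 947, Cs 376.
So from lowest to highest: Cs < Mg < As < Ar < F.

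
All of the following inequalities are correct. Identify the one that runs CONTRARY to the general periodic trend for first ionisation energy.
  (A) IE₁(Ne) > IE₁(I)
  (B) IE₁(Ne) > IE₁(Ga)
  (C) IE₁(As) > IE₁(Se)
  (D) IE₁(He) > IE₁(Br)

The general trend: first ionisation energy increases across a period and decreases down a group.
(A) Ne (period 2, group 18) vs I (period 5, group 17): the stated order agrees with the simple trend.
(B) Ne (period 2, group 18) vs Ga (period 4, group 13): the stated order agrees with the simple trend.
(C) As (period 4, group 15) vs Se (period 4, group 16): the stated order contradicts the simple trend.
(D) He (period 1, group 18) vs Br (period 4, group 17): the stated order agrees with the simple trend.
The exception is (C): Se (4p⁴) ionizes more easily than half-filled As (4p³).

(C)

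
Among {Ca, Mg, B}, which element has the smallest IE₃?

B

Consider each +2 ion: Ca²⁺ is the bare [Ar] core; Mg²⁺ is the bare [Ne] core; B²⁺ still has 1 valence electron.
Pulling an electron out of a noble-gas core costs far more than removing a remaining valence electron, so Ca and Mg sit at the high end of IE_3.
Approximate IE_3 values (kJ/mol): Ca 4912, Mg 7733, B 3660.
Hence IE_3: B < Ca < Mg.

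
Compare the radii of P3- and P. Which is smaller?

P

Forming P3- adds 3 electrons to P. More electron–electron repulsion in the same shell, with unchanged nuclear charge, lets the cloud expand.
An anion is larger than its parent atom: P3- > P.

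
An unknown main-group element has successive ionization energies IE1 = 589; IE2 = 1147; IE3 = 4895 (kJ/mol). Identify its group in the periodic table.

Group 2

Look for the largest jump between consecutive ionization energies: IE3/IE2 ≈ 4.3, far larger than any earlier ratio.
That jump marks the point where a core electron is being removed. So the atom has 2 valence electrons.
A main-group element with 2 valence electrons is in group 2.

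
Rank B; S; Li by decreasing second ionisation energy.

Consider each +1 ion: B⁺ still has 2 valence electrons; S⁺ still has 5 valence electrons; Li⁺ is the bare [He] core.
Breaking into a closed-shell core is much more expensive than removing a leftover valence electron — Li has the largest IE_2 here.
Valence configurations: B⁺ [He]2s², S⁺ [Ne]3s²3p³.
Approximate IE_2 values (kJ/mol): B 2427, S 2252, Li 7298.
Overall IE_2 order: S < B < Li.

Li, B, S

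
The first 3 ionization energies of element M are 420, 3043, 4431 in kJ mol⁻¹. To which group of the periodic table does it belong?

Group 1

Look for the largest jump between consecutive ionization energies: IE2/IE1 ≈ 7.2, far larger than any earlier ratio.
That jump marks the point where a core electron is being removed. So the atom has 1 valence electron.
A main-group element with 1 valence electron is in group 1.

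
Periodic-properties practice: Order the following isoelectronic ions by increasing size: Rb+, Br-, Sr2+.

All of these have 36 electrons, so size is governed by nuclear charge alone: the more protons, the stronger the pull on the same electron cloud, and the smaller the ion.
Nuclear charges: Sr2+ (Z=38), Rb+ (Z=37), Br- (Z=35).
Smallest to largest: Sr2+ < Rb+ < Br-.

Sr2+, Rb+, Br-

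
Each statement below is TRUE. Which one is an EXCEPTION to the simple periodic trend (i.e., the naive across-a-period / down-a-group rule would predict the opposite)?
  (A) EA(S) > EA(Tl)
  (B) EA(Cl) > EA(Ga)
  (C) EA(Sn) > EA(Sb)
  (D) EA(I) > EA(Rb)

(C)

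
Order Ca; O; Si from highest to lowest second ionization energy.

O, Si, Ca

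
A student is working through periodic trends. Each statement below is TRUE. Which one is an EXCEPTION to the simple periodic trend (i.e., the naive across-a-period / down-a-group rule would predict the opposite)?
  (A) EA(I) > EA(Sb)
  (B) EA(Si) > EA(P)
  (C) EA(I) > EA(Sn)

The general trend: electron affinity increases across a period and decreases down a group.
(A) I (period 5, group 17) vs Sb (period 5, group 15): the stated order agrees with the simple trend.
(B) Si (period 3, group 14) vs P (period 3, group 15): the stated order contradicts the simple trend.
(C) I (period 5, group 17) vs Sn (period 5, group 14): the stated order agrees with the simple trend.
The exception is (B): adding an electron to P's half-filled 3p³ is unfavourable, so Si (3p²) has the more exothermic EA.

(B)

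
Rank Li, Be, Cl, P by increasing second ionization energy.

Be < P < Cl < Li

After 1 electron has been removed, what remains? Li⁺ is the bare [He] core; Be⁺ still has 1 valence electron; Cl⁺ still has 6 valence electrons; P⁺ still has 4 valence electrons.
Pulling an electron out of a noble-gas core costs far more than removing a remaining valence electron, so Li sits at the high end of IE_2.
Valence configurations: Be⁺ [He]2s¹, Cl⁺ [Ne]3s²3p⁴, P⁺ [Ne]3s²3p².
Approximate IE_2 values (kJ/mol): Li 7298, Be 1757, Cl 2298, P 1907.
Overall IE_2 order: Be < P < Cl < Li.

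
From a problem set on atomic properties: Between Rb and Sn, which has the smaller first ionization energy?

Rb is in period 5, group 1; Sn is in period 5, group 14.
Across a period the outer electron is held more tightly (higher IE₁); down a group it sits in a higher shell, more shielded, and comes off more easily.
All lie in period 5, so first ionization energy increases left to right.
So Rb has the smaller first ionization energy (Rb < Sn).

Rb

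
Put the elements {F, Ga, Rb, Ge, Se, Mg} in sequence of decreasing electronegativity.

F is in period 2, group 17; Mg is in period 3, group 2; Ga is in period 4, group 13; Ge is in period 4, group 14; Se is in period 4, group 16; Rb is in period 5, group 1.
Electronegativity increases across a period and decreases down a group, tracking effective nuclear charge and atomic size.
Neither a single period nor a single group — weigh both effects.
Mg > Rb: both effects reinforce here, so Mg is clearly the higher of the two.
Ga > Mg: period and group pull opposite ways; the across-period shift dominates (1.81 vs 1.31).
Ge > Ga: Ge lies to the right of Ga in period 4, so the across-period effect alone puts Ge higher.
Se > Ge: both are in period 4; the period trend gives Se the larger value.
F > Se: both effects reinforce here, so F is clearly the higher of the two.
For reference (Pauling): F 3.98, Mg 1.31, Ga 1.81, Ge 2.01, Se 2.55, Rb 0.82.
So from highest to lowest: F > Se > Ge > Ga > Mg > Rb.

F > Se > Ge > Ga > Mg > Rb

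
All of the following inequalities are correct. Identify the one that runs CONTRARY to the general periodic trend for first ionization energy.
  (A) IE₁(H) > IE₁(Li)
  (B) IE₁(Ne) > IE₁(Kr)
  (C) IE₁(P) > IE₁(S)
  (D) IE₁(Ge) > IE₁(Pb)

(C)

The general trend: first ionization energy increases across a period and decreases down a group.
(A) H (period 1, group 1) vs Li (period 2, group 1): the stated order agrees with the simple trend.
(B) Ne (period 2, group 18) vs Kr (period 4, group 18): the stated order agrees with the simple trend.
(C) P (period 3, group 15) vs S (period 3, group 16): the stated order contradicts the simple trend.
(D) Ge (period 4, group 14) vs Pb (period 6, group 14): the stated order agrees with the simple trend.
The exception is (C): S (3p⁴) ionizes more easily than half-filled P (3p³) because the paired 3p electron in S is pushed out by e⁻–e⁻ repulsion.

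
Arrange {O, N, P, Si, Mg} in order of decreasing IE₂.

O > N > P > Si > Mg

After 1 electron has been removed, what remains? O⁺ still has 5 valence electrons; N⁺ still has 4 valence electrons; P⁺ still has 4 valence electrons; Si⁺ still has 3 valence electrons; Mg⁺ still has 1 valence electron.
All are still removing valence electrons, so compare the +1 ions as you would atoms: IE_2 generally rises across a period (higher Z_eff) and falls down a group (larger shell), subject to the usual subshell exceptions.
Valence configurations: O⁺ [He]2s²2p³, N⁺ [He]2s²2p², P⁺ [Ne]3s²3p², Si⁺ [Ne]3s²3p¹, Mg⁺ [Ne]3s¹.
The numbers (kJ/mol): O 3388, N 2856, P 1907, Si 1577, Mg 1451.
Overall IE_2 order: Mg < Si < P < N < O.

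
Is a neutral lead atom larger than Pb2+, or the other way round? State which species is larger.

Forming Pb2+ removes 2 electrons from Pb. Fewer electrons for the same nuclear charge means less shielding and a higher Z_eff on the remaining electrons.
A cation is smaller than its parent atom: Pb2+ < Pb.

Pb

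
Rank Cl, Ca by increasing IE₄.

After 3 electrons have been removed, what remains? Cl³⁺ still has 4 valence electrons; Ca³⁺ is already 1 electron into the core.
Core electrons are held far more tightly than valence electrons, so Ca tops the IE_4 order.
The numbers (kJ/mol): Cl 5159, Ca 6491.
So the fourth ionization energies run Cl < Ca.

Cl, Ca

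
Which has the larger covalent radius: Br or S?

Br

S is in period 3, group 16; Br is in period 4, group 17.
Atomic radius shrinks across a period as nuclear charge pulls the same shell inward, and grows down a group as new shells are added.
These span different periods and groups, so the two trends combine.
Br > S: period and group pull opposite ways; the down-group shift dominates (114 vs 103 pm).
Tabulated atomic radius (pm): S 103, Br 114.
So Br has the larger covalent radius (Br > S).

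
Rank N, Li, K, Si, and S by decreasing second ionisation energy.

After 1 electron has been removed, what remains? N⁺ still has 4 valence electrons; Li⁺ is the bare [He] core; K⁺ is the bare [Ar] core; Si⁺ still has 3 valence electrons; S⁺ still has 5 valence electrons.
Core electrons are held far more tightly than valence electrons, so K and Li top the IE_2 order.
Valence configurations: N⁺ [He]2s²2p², Si⁺ [Ne]3s²3p¹, S⁺ [Ne]3s²3p³.
Tabulated IE_2 (kJ/mol): N 2856, Li 7298, K 3052, Si 1577, S 2252.
So the second ionization energies run Si < S < N < K < Li.

Li > K > N > S > Si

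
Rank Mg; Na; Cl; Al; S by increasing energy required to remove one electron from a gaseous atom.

Na is in period 3, group 1; Mg is in period 3, group 2; Al is in period 3, group 13; S is in period 3, group 16; Cl is in period 3, group 17.
Removing the outermost electron gets harder across a period and easier down a group.
All lie in period 3; the across-period trend (first ionization energy increases left to right) applies, with the exception below.
Note the exception: Mg has a higher first ionization energy than Al, contrary to the simple trend — Al's single 3p electron is easier to remove than one from Mg's filled 3s².
For reference (kJ/mol): Na 496, Mg 738, Al 578, S 1000, Cl 1251.
So from lowest to highest: Na < Al < Mg < S < Cl.

Na < Al < Mg < S < Cl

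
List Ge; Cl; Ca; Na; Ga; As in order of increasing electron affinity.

Ca < Ga < Na < As < Ge < Cl

Atoms with high Z_eff and room in the valence shell (especially the halogens) have the most exothermic electron affinities.
Here both period and group differ, so the two effects have to be weighed against each other.
Ga > Ca: Ga lies to the right of Ca in period 4, so the across-period effect alone puts Ga higher.
Na > Ga: period and group pull opposite ways; the down-group shift dominates (53 vs 29 kJ/mol).
As > Na: the two effects oppose for this pair; the across-period effect wins (78 vs 53 kJ/mol).
Ge > As: this pair runs against the simple trend — see the exception note.
Cl > Ge: relative to Ge, both the across-period and down-group shifts push Cl's electron affinity up.
Note the exception: Ge has a higher electron affinity than As, contrary to the simple trend — adding an electron to As's half-filled 4p³ is unfavourable, so Ge (4p²) has the more exothermic EA.
Approximate values (kJ/mol): Na 53, Cl 349, Ca 2, Ga 29, Ge 119, As 78.
So from lowest to highest: Ca < Ga < Na < As < Ge < Cl.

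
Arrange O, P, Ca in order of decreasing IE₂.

IE_2 is the cost of taking one more electron from the +1 cation: O⁺ still has 5 valence electrons; P⁺ still has 4 valence electrons; Ca⁺ still has 1 valence electron.
All are still removing valence electrons, so compare the +1 ions as you would atoms: IE_2 generally rises across a period (higher Z_eff) and falls down a group (larger shell), subject to the usual subshell exceptions.
Valence configurations: O⁺ [He]2s²2p³, P⁺ [Ne]3s²3p², Ca⁺ [Ar]4s¹.
The numbers (kJ/mol): O 3388, P 1907, Ca 1145.
So the second ionization energies run Ca < P < O.

O > P > Ca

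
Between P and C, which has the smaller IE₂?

P

IE_2 is the cost of taking one more electron from the +1 cation: P⁺ still has 4 valence electrons; C⁺ still has 3 valence electrons.
All are still removing valence electrons, so compare the +1 ions as you would atoms: IE_2 generally rises across a period (higher Z_eff) and falls down a group (larger shell), subject to the usual subshell exceptions.
Valence configurations: P⁺ [Ne]3s²3p², C⁺ [He]2s²2p¹.
Tabulated IE_2 (kJ/mol): P 1907, C 2353.
Overall IE_2 order: P < C.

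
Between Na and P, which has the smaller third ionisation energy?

P

IE_3 is the cost of taking one more electron from the +2 cation: Na²⁺ is already 1 electron into the core; P²⁺ still has 3 valence electrons.
Core electrons are held far more tightly than valence electrons, so Na tops the IE_3 order.
Approximate IE_3 values (kJ/mol): Na 6910, P 2914.
Overall IE_3 order: P < Na.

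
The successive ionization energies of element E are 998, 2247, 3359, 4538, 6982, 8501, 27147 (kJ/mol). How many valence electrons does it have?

6

Look for the largest jump between consecutive ionization energies: IE7/IE6 ≈ 3.2, far larger than any earlier ratio.
That jump marks the point where a core electron is being removed. So the atom has 6 valence electrons.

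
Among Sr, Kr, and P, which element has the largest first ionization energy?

P is in period 3, group 15; Kr is in period 4, group 18; Sr is in period 5, group 2.
Removing the outermost electron gets harder across a period and easier down a group.
Here both period and group differ, so the two effects have to be weighed against each other.
P > Sr: relative to Sr, both the across-period and down-group shifts push P's first ionization energy up.
Kr > P: the two effects oppose for this pair; the across-period effect wins (1351 vs 1012 kJ/mol).
Approximate values (kJ/mol): P 1012, Kr 1351, Sr 550.
The largest first ionization energy among these belongs to Kr.

Kr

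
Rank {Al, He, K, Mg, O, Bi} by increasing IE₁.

K < Al < Bi < Mg < O < He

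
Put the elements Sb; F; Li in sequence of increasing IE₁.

Li < Sb < F

Li is in period 2, group 1; F is in period 2, group 17; Sb is in period 5, group 15.
IE₁ increases left→right with effective nuclear charge and decreases top→bottom as the valence shell moves farther out.
Neither a single period nor a single group — weigh both effects.
Sb > Li: period and group pull opposite ways; the across-period shift dominates (831 vs 520 kJ/mol).
F > Sb: both effects reinforce here, so F is clearly the higher of the two.
Approximate values (kJ/mol): Li 520, F 1681, Sb 831.
So from lowest to highest: Li < Sb < F.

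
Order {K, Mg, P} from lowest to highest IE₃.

Consider each +2 ion: K²⁺ is already 1 electron into the core; Mg²⁺ is the bare [Ne] core; P²⁺ still has 3 valence electrons.
Pulling an electron out of a noble-gas core costs far more than removing a remaining valence electron, so K and Mg sit at the high end of IE_3.
Approximate IE_3 values (kJ/mol): K 4420, Mg 7733, P 2914.
Hence IE_3: P < K < Mg.

P < K < Mg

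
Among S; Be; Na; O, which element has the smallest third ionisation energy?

IE_3 is the cost of taking one more electron from the +2 cation: S²⁺ still has 4 valence electrons; Be²⁺ is the bare [He] core; Na²⁺ is already 1 electron into the core; O²⁺ still has 4 valence electrons.
Pulling an electron out of a noble-gas core costs far more than removing a remaining valence electron, so Na and Be sit at the high end of IE_3.
Valence configurations: S²⁺ [Ne]3s²3p², O²⁺ [He]2s²2p².
Tabulated IE_3 (kJ/mol): S 3357, Be 14849, Na 6910, O 5300.
So the third ionization energies run S < O < Na < Be.

S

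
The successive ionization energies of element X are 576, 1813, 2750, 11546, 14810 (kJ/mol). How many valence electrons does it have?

Look for the largest jump between consecutive ionization energies: IE4/IE3 ≈ 4.2, far larger than any earlier ratio.
That jump marks the point where a core electron is being removed. So the atom has 3 valence electrons.

3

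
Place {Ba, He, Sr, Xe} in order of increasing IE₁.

Ba < Sr < Xe < He

He is in period 1, group 18; Sr is in period 5, group 2; Xe is in period 5, group 18; Ba is in period 6, group 2.
First ionization energy rises across a period (greater Z_eff holds electrons more tightly) and falls down a group (valence electrons are farther from the nucleus).
Here both period and group differ, so the two effects have to be weighed against each other.
Sr > Ba: Sr sits above Ba in group 2, so the down-group effect alone puts Sr higher.
Xe > Sr: Xe lies to the right of Sr in period 5, so the across-period effect alone puts Xe higher.
He > Xe: He sits above Xe in group 18, so the down-group effect alone puts He higher.
Approximate values (kJ/mol): He 2372, Sr 550, Xe 1170, Ba 503.
So from lowest to highest: Ba < Sr < Xe < He.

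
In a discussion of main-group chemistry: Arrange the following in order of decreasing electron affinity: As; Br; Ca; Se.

Ca is in period 4, group 2; As is in period 4, group 15; Se is in period 4, group 16; Br is in period 4, group 17.
Electron affinity generally becomes more exothermic across a period toward the halogens and less exothermic down a group.
All lie in period 4, so electron affinity increases left to right.
So from highest to lowest: Br > Se > As > Ca.

Br > Se > As > Ca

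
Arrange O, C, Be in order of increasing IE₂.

Consider each +1 ion: O⁺ still has 5 valence electrons; C⁺ still has 3 valence electrons; Be⁺ still has 1 valence electron.
All are still removing valence electrons, so compare the +1 ions as you would atoms: IE_2 generally rises across a period (higher Z_eff) and falls down a group (larger shell), subject to the usual subshell exceptions.
Valence configurations: O⁺ [He]2s²2p³, C⁺ [He]2s²2p¹, Be⁺ [He]2s¹.
Tabulated IE_2 (kJ/mol): O 3388, C 2353, Be 1757.
So the second ionization energies run Be < C < O.

Be < C < O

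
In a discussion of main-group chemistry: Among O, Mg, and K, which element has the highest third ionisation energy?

IE_3 is the cost of taking one more electron from the +2 cation: O²⁺ still has 4 valence electrons; Mg²⁺ is the bare [Ne] core; K²⁺ is already 1 electron into the core.
Usually core removal costs more than valence removal, but here the competition is close: a tightly held n=2 valence electron can cost more to remove than an n=3 core electron, so the actual values have to decide it.
The numbers (kJ/mol): O 5300, Mg 7733, K 4420.
So the third ionization energies run K < O < Mg.

Mg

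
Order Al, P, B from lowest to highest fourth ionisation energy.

P < Al < B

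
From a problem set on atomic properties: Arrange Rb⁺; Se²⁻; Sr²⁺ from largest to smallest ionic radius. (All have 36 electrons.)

All of these have 36 electrons, so size is governed by nuclear charge alone: the more protons, the stronger the pull on the same electron cloud, and the smaller the ion.
Nuclear charges: Sr²⁺ (Z=38), Rb⁺ (Z=37), Se²⁻ (Z=34).
Largest to smallest: Se²⁻ > Rb⁺ > Sr²⁺.

Se²⁻ > Rb⁺ > Sr²⁺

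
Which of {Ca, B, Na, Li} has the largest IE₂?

Li

Consider each +1 ion: Ca⁺ still has 1 valence electron; B⁺ still has 2 valence electrons; Na⁺ is the bare [Ne] core; Li⁺ is the bare [He] core.
Breaking into a closed-shell core is much more expensive than removing a leftover valence electron — Na and Li have the largest IE_2 here.
Valence configurations: Ca⁺ [Ar]4s¹, B⁺ [He]2s².
Tabulated IE_2 (kJ/mol): Ca 1145, B 2427, Na 4562, Li 7298.
So the second ionization energies run Ca < B < Na < Li.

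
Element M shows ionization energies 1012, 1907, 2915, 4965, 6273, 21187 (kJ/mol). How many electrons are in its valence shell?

Look for the largest jump between consecutive ionization energies: IE6/IE5 ≈ 3.4, far larger than any earlier ratio.
That jump marks the point where a core electron is being removed. So the atom has 5 valence electrons.

5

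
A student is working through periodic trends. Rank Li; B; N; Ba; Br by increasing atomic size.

N < B < Br < Li < Ba

Li is in period 2, group 1; B is in period 2, group 13; N is in period 2, group 15; Br is in period 4, group 17; Ba is in period 6, group 2.
Radius decreases left→right (rising Z_eff, same n) and increases top→bottom (higher n).
Neither a single period nor a single group — weigh both effects.
B > N: both are in period 2; the period trend gives B the larger value.
Br > B: the two effects oppose for this pair; the down-group effect wins (114 vs 85 pm).
Li > Br: period and group pull opposite ways; the across-period shift dominates (133 vs 114 pm).
Ba > Li: the two effects oppose for this pair; the down-group effect wins (196 vs 133 pm).
Approximate values (pm): Li 133, B 85, N 71, Br 114, Ba 196.
So from smallest to largest: N < B < Br < Li < Ba.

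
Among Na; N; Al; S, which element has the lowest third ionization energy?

Al

IE_3 is the cost of taking one more electron from the +2 cation: Na²⁺ is already 1 electron into the core; N²⁺ still has 3 valence electrons; Al²⁺ still has 1 valence electron; S²⁺ still has 4 valence electrons.
Breaking into a closed-shell core is much more expensive than removing a leftover valence electron — Na has the largest IE_3 here.
Valence configurations: N²⁺ [He]2s²2p¹, Al²⁺ [Ne]3s¹, S²⁺ [Ne]3s²3p².
The numbers (kJ/mol): Na 6910, N 4578, Al 2745, S 3357.
So the third ionization energies run Al < S < N < Na.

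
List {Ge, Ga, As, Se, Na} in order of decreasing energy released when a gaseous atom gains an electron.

Se > Ge > As > Na > Ga

Na is in period 3, group 1; Ga is in period 4, group 13; Ge is in period 4, group 14; As is in period 4, group 15; Se is in period 4, group 16.
Adding an electron releases more energy for atoms nearer the top right (short of the noble gases).
Here both period and group differ, so the two effects have to be weighed against each other.
Na > Ga: the two effects oppose for this pair; the down-group effect wins (53 vs 29 kJ/mol).
As > Na: period and group pull opposite ways; the across-period shift dominates (78 vs 53 kJ/mol).
Ge > As: this pair runs against the simple trend — see the exception note.
Se > Ge: Se lies to the right of Ge in period 4, so the across-period effect alone puts Se higher.
Note the exception: Ge has a higher electron affinity than As, contrary to the simple trend — adding an electron to As's half-filled 4p³ is unfavourable, so Ge (4p²) has the more exothermic EA.
For reference (kJ/mol): Na 53, Ga 29, Ge 119, As 78, Se 195.
So from highest to lowest: Se > Ge > As > Na > Ga.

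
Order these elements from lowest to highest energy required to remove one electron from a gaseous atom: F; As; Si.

Si < As < F

F is in period 2, group 17; Si is in period 3, group 14; As is in period 4, group 15.
First ionization energy rises across a period (greater Z_eff holds electrons more tightly) and falls down a group (valence electrons are farther from the nucleus).
Neither a single period nor a single group — weigh both effects.
As > Si: period and group pull opposite ways; the across-period shift dominates (947 vs 786 kJ/mol).
F > As: both effects reinforce here, so F is clearly the higher of the two.
Approximate values (kJ/mol): F 1681, Si 786, As 947.
So from lowest to highest: Si < As < F.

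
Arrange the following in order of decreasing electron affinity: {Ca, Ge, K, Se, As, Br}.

K is in period 4, group 1; Ca is in period 4, group 2; Ge is in period 4, group 14; As is in period 4, group 15; Se is in period 4, group 16; Br is in period 4, group 17.
Atoms with high Z_eff and room in the valence shell (especially the halogens) have the most exothermic electron affinities.
All lie in period 4; the across-period trend (electron affinity increases left to right) applies, with the exception below.
Note the exception: K has a higher electron affinity than Ca, contrary to the simple trend — adding an electron to Ca (ns²) has to open a new, higher-energy np subshell, which is unfavourable.
Note the exception: Ge has a higher electron affinity than As, contrary to the simple trend — adding an electron to As's half-filled 4p³ is unfavourable, so Ge (4p²) has the more exothermic EA.
Tabulated electron affinity (kJ/mol): K 48, Ca 2, Ge 119, As 78, Se 195, Br 325.
So from highest to lowest: Br > Se > Ge > As > K > Ca.

Br > Se > Ge > As > K > Ca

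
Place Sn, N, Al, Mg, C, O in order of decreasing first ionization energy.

C is in period 2, group 14; N is in period 2, group 15; O is in period 2, group 16; Mg is in period 3, group 2; Al is in period 3, group 13; Sn is in period 5, group 14.
Removing the outermost electron gets harder across a period and easier down a group.
Here both period and group differ, so the two effects have to be weighed against each other.
Sn > Al: the two effects oppose for this pair; the across-period effect wins (709 vs 578 kJ/mol).
Mg > Sn: the two effects oppose for this pair; the down-group effect wins (738 vs 709 kJ/mol).
C > Mg: both effects reinforce here, so C is clearly the higher of the two.
O > C: both are in period 2; the period trend gives O the larger value.
N > O: this pair runs against the simple trend — see the exception note.
Note the exception: N has a higher first ionization energy than O, contrary to the simple trend — pairing an electron in O's 2p⁴ costs repulsion energy, so O ionizes more easily than half-filled N (2p³).
Note the exception: Mg has a higher first ionization energy than Al, contrary to the simple trend — Al's single 3p electron is easier to remove than one from Mg's filled 3s².
For reference (kJ/mol): C 1086, N 1402, O 1314, Mg 738, Al 578, Sn 709.
So from highest to lowest: N > O > C > Mg > Sn > Al.

N > O > C > Mg > Sn > Al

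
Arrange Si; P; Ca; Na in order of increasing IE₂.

IE_2 is the cost of taking one more electron from the +1 cation: Si⁺ still has 3 valence electrons; P⁺ still has 4 valence electrons; Ca⁺ still has 1 valence electron; Na⁺ is the bare [Ne] core.
Breaking into a closed-shell core is much more expensive than removing a leftover valence electron — Na has the largest IE_2 here.
Valence configurations: Si⁺ [Ne]3s²3p¹, P⁺ [Ne]3s²3p², Ca⁺ [Ar]4s¹.
The numbers (kJ/mol): Si 1577, P 1907, Ca 1145, Na 4562.
So the second ionization energies run Ca < Si < P < Na.

Ca, Si, P, Na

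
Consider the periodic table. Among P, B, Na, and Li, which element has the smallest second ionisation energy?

P

Consider each +1 ion: P⁺ still has 4 valence electrons; B⁺ still has 2 valence electrons; Na⁺ is the bare [Ne] core; Li⁺ is the bare [He] core.
Pulling an electron out of a noble-gas core costs far more than removing a remaining valence electron, so Na and Li sit at the high end of IE_2.
Valence configurations: P⁺ [Ne]3s²3p², B⁺ [He]2s².
Approximate IE_2 values (kJ/mol): P 1907, B 2427, Na 4562, Li 7298.
Putting it together, IE_2: P < B < Na < Li.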